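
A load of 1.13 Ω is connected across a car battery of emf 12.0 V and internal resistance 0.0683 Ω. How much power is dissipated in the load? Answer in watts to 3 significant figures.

The internal resistance and the load are in series, so the same I flows through both; get I from ε/(r+R), then I²R for the load.
I = ε / (r + R) = 12.0 / (0.0683 + 1.13) = 10.01 A
P_load = I² R = (10.01)² × 1.13 = 113.3 W

113 W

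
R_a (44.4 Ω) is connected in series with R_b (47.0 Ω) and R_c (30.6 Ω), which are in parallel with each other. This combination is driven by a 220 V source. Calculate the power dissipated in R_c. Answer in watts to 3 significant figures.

137 W

First combine the parallel branches into one equivalent R_p, then R_a + R_p is a series pair.
R_p = (47.0×30.6)/(47.0+30.6) = 18.53 Ω
R_total = 44.4 + 18.53 = 62.93 Ω
I = V / R_total = 220 / 62.93 = 3.496 A
Voltage across the parallel pair: V_p = I × R_p = 3.496 × 18.53 = 64.79 V
With V_p across R_c, its power is V_p²/R_c.
P_R_c = (64.79)² / 30.6 = 137.2 W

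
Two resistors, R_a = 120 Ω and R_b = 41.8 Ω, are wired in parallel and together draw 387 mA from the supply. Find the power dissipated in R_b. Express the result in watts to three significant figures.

We need the common branch voltage; get it from I_total × R_eq, then P = V²/R for the branch.
1/R_eq = 1/120 + 1/41.8 ⇒ R_eq = 31.00 Ω
V = I_total × R_eq = 0.3870 × 31.00 = 12.00 V
P_R_b = V² / R_b = (12.00)² / 41.8 = 3.444 W

3.44 W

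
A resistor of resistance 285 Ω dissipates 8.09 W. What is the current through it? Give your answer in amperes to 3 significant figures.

Inverting the appropriate power form: I = √(P / R).
I = √(8.09 / 285) = 0.1685 A

0.168 A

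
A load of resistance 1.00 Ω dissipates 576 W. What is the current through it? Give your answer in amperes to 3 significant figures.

24.0 A

The two known quantities fix the third via I = √(P / R).
I = √(576 / 1.00) = 24.00 A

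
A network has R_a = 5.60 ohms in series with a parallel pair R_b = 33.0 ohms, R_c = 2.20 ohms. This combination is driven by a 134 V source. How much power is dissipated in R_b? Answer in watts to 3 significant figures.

39.4 W

Collapse R_b‖R_c to a single equivalent, reducing the network to two series elements.
R_p = (33.0×2.20)/(33.0+2.20) = 2.062 Ω
R_total = 5.60 + 2.062 = 7.662 Ω
I = V / R_total = 134 / 7.662 = 17.49 A
Voltage across the parallel pair: V_p = I × R_p = 17.49 × 2.062 = 36.07 V
With V_p across R_b, its power is V_p²/R_b.
P_R_b = (36.07)² / 33.0 = 39.42 W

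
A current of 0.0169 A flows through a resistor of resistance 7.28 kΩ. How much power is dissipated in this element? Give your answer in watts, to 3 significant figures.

With I and R stated, P = I²R applies in one step.
P = (0.01690 A)² × 7280 Ω = 2.079 W

2.08 W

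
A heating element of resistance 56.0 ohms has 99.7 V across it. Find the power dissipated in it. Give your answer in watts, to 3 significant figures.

We know the drop across the element and its resistance — P = V²/R, one step.
P = (99.7 V)² / 56.0 Ω = 177.5 W

178 W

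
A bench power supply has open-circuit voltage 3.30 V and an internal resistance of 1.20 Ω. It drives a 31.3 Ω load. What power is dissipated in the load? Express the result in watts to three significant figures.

0.323 W

Find the circuit current first, then P = I²R for the load (series elements share I).
I = ε / (r + R) = 3.30 / (1.20 + 31.3) = 0.1015 A
P_load = I² R = (0.1015)² × 31.3 = 0.3227 W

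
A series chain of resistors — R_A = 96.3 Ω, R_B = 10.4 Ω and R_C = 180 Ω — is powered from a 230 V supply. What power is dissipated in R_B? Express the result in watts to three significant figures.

Since the resistors are in series they all carry the loop current I = V/R_total; the power in any one is I²R.
R_total = 96.3 + 10.4 + 180 = 286.7 Ω
I = V / R_total = 230 / 286.7 = 0.8022 A
P_R_B = I² × R_B = (0.8022)² × 10.4 = 6.693 W

6.69 W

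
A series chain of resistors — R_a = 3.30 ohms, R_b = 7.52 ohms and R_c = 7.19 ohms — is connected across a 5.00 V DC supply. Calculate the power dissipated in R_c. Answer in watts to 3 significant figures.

0.554 W

Every series element carries the same I. Get I from the total resistance, then P = I² × R_c.
R_total = 3.30 + 7.52 + 7.19 = 18.01 Ω
I = V / R_total = 5.00 / 18.01 = 0.2776 A
P_R_c = I² × R_c = (0.2776)² × 7.19 = 0.5542 W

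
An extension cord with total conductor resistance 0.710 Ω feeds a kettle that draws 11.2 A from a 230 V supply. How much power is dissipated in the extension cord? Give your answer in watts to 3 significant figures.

The extension cord and load are in series, so the same current flows in both; the loss is I²R_line.
The extension cord carries the full 11.2 A.
P_line = I² R_line = (11.20)² × 0.710 = 89.06 W

89.1 W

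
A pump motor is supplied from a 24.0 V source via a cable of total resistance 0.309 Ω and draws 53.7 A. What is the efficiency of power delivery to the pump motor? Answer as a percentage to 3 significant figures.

30.9 %

The cable carries the full 53.7 A.
P_line = I² R_line = (53.70)² × 0.309 = 891.1 W
P_source = V I = 24.0 × 53.70 = 1289 W; P_load = 397.7 W
η = P_load / P_source = 397.7 / 1289 = 0.3086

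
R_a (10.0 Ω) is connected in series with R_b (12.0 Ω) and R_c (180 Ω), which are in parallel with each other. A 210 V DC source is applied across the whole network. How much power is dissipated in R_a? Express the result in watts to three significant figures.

977 W

First combine the parallel branches into one equivalent R_p, then R_a + R_p is a series pair.
R_p = (12.0×180)/(12.0+180) = 11.25 Ω
R_total = 10.0 + 11.25 = 21.25 Ω
I = V / R_total = 210 / 21.25 = 9.882 A
R_a carries the full series current, so P = I²R.
P_R_a = (9.882)² × 10.0 = 976.6 W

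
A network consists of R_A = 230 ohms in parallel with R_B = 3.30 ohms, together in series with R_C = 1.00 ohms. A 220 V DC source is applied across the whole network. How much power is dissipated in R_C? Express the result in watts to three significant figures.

Collapse the R_A‖R_B pair into one equivalent R_p; then R_p and R_C form a series string.
R_p = (230×3.30)/(230+3.30) = 3.253 Ω
R_total = R_p + 1.00 = 3.253 + 1.00 = 4.253 Ω
I = V / R_total = 220 / 4.253 = 51.72 A
R_C carries the full series current, so P = I²R.
P_R_C = (51.72)² × 1.00 = 2675 W

2680 W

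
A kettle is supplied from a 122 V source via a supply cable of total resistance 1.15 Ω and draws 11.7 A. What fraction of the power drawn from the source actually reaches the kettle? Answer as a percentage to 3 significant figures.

89.0 %

The supply cable carries the full 11.7 A.
P_line = I² R_line = (11.70)² × 1.15 = 157.4 W
P_source = V I = 122 × 11.70 = 1427 W; P_load = 1270 W
η = P_load / P_source = 1270 / 1427 = 0.8897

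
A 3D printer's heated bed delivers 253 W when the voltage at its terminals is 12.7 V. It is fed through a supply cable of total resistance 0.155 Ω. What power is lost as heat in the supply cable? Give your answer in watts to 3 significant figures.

Only the current and the line resistance are needed for the I²R loss.
I = P / V = 253 / 12.7 = 19.92 A through the supply cable.
P_line = I² R_line = (19.92)² × 0.155 = 61.51 W

61.5 W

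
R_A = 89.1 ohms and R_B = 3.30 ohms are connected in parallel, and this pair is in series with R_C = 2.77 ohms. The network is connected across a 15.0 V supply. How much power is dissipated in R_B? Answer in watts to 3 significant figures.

19.5 W

Combine R_A and R_B into their parallel equivalent first, reducing the network to two series resistors.
R_p = (89.1×3.30)/(89.1+3.30) = 3.182 Ω
R_total = R_p + 2.77 = 3.182 + 2.77 = 5.952 Ω
I = V / R_total = 15.0 / 5.952 = 2.520 A
Voltage across the parallel pair: V_p = I × R_p = 2.520 × 3.182 = 8.019 V
Use P = V²/R for R_B with V = V_p.
P_R_B = (8.019)² / 3.30 = 19.49 W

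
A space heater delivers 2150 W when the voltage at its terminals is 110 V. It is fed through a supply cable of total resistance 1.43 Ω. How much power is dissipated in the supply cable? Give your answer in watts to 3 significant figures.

Only the current and the line resistance are needed for the I²R loss.
I = P / V = 2150 / 110 = 19.55 A through the supply cable.
P_line = I² R_line = (19.55)² × 1.43 = 546.3 W

546 W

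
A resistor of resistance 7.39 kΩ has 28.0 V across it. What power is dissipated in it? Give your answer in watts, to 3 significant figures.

0.106 W

We know the drop across the element and its resistance — P = V²/R, one step.
P = (28.0 V)² / 7390 Ω = 0.1061 W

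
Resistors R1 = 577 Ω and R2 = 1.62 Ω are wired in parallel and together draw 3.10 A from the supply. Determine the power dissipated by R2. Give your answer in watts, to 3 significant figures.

15.5 W

We need the common branch voltage; get it from I_total × R_eq, then P = V²/R for the branch.
1/R_eq = 1/577 + 1/1.62 ⇒ R_eq = 1.615 Ω
V = I_total × R_eq = 3.100 × 1.615 = 5.008 V
P_R2 = V² / R2 = (5.008)² / 1.62 = 15.48 W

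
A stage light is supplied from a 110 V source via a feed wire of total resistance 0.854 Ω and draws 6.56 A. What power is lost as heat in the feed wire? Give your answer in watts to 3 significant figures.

36.8 W

The feed wire and load are in series, so the same current flows in both; the loss is I²R_line.
The feed wire carries the full 6.56 A.
P_line = I² R_line = (6.560)² × 0.854 = 36.75 W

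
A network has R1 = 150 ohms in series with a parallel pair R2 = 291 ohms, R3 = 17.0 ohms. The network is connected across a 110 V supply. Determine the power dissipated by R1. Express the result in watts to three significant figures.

65.8 W

Reduce the parallel pair to R_p first; the network is then a simple series string.
R_p = (291×17.0)/(291+17.0) = 16.06 Ω
R_total = 150 + 16.06 = 166.1 Ω
I = V / R_total = 110 / 166.1 = 0.6624 A
R1 carries the full series current, so P = I²R.
P_R1 = (0.6624)² × 150 = 65.82 W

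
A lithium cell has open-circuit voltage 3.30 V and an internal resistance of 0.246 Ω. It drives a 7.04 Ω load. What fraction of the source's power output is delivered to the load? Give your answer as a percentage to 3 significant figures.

Both r and R carry the same current, so the power split is just the resistance split: η = R/(R+r).
η = R / (R + r) = 7.04 / (7.04 + 0.246) = 0.9662

96.6 %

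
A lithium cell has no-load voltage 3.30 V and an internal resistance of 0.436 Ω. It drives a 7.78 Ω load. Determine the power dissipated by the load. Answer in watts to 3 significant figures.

1.26 W

Find the circuit current first, then P = I²R for the load (series elements share I).
I = ε / (r + R) = 3.30 / (0.436 + 7.78) = 0.4017 A
P_load = I² R = (0.4017)² × 7.78 = 1.255 W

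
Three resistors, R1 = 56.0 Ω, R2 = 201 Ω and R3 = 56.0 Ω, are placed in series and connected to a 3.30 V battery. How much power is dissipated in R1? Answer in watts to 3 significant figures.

Every series element carries the same I. Get I from the total resistance, then P = I² × R1.
R_total = 56.0 + 201 + 56.0 = 313.0 Ω
I = V / R_total = 3.30 / 313.0 = 0.01054 A
P_R1 = I² × R1 = (0.01054)² × 56.0 = 0.006225 W

0.00622 W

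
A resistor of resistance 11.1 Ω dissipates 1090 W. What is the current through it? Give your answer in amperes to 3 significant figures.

9.91 A

Rearranging the power relation for the two known quantities gives I = √(P / R).
I = √(1090 / 11.1) = 9.910 A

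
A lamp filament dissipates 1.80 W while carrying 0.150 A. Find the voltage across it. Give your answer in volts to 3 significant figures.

12.0 V

Rearranging the power relation for the two known quantities gives V = P / I.
V = 1.80 / 0.1500 = 12.00 V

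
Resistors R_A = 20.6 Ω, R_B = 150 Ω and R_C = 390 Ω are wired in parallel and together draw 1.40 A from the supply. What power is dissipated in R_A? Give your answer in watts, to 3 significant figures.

28.5 W

The branches share the same voltage, but only the total current is given — find V from the equivalent resistance first.
1/R_eq = 1/20.6 + 1/150 + 1/390 ⇒ R_eq = 17.31 Ω
V = I_total × R_eq = 1.400 × 17.31 = 24.23 V
P_R_A = V² / R_A = (24.23)² / 20.6 = 28.50 W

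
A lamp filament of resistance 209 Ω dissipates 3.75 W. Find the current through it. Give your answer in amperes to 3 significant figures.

0.134 A

Rearranging the power relation for the two known quantities gives I = √(P / R).
I = √(3.75 / 209) = 0.1339 A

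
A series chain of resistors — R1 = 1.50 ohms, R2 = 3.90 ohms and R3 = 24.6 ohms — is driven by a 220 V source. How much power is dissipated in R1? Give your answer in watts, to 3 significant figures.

Since the resistors are in series they all carry the loop current I = V/R_total; the power in any one is I²R.
R_total = 1.50 + 3.90 + 24.6 = 30.00 Ω
I = V / R_total = 220 / 30.00 = 7.333 A
P_R1 = I² × R1 = (7.333)² × 1.50 = 80.67 W

80.7 W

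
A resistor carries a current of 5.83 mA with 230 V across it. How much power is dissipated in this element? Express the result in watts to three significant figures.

With V and I both given, power follows immediately from P = V I.
P = 230 V × 0.005830 A = 1.341 W

1.34 W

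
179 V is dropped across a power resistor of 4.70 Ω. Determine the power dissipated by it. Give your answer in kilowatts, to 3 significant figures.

6.82 kW

We know the drop across the element and its resistance — P = V²/R, one step.
P = (179 V)² / 4.70 Ω = 6817 W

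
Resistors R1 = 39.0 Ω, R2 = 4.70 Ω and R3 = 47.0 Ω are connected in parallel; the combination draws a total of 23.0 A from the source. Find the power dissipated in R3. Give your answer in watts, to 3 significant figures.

167 W

The branches share the same voltage, but only the total current is given — find V from the equivalent resistance first.
1/R_eq = 1/39.0 + 1/4.70 + 1/47.0 ⇒ R_eq = 3.851 Ω
V = I_total × R_eq = 23.00 × 3.851 = 88.57 V
P_R3 = V² / R3 = (88.57)² / 47.0 = 166.9 W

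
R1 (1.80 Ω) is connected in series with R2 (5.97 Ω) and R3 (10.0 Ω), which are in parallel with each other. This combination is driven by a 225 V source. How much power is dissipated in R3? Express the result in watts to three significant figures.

2310 W

First combine the parallel branches into one equivalent R_p, then R1 + R_p is a series pair.
R_p = (5.97×10.0)/(5.97+10.0) = 3.738 Ω
R_total = 1.80 + 3.738 = 5.538 Ω
I = V / R_total = 225 / 5.538 = 40.63 A
Voltage across the parallel pair: V_p = I × R_p = 40.63 × 3.738 = 151.9 V
With V_p across R3, its power is V_p²/R3.
P_R3 = (151.9)² / 10.0 = 2307 W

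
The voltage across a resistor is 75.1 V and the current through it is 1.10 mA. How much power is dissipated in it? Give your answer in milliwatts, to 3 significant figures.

82.6 mW

Since both terminal voltage and current are stated, P = V I gives the power in one step.
P = 75.1 V × 0.001100 A = 0.08261 W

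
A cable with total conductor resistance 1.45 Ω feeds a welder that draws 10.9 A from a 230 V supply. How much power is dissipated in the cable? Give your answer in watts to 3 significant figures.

Line loss is just I²R for the cable — we know both I and R_line directly.
The cable carries the full 10.9 A.
P_line = I² R_line = (10.90)² × 1.45 = 172.3 W

172 W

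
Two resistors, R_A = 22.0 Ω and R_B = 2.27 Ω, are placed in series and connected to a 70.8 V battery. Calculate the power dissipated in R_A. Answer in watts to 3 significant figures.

In a series string the same current flows through every resistor — find that current, then P = I²R for the one we want.
R_total = 22.0 + 2.27 = 24.27 Ω
I = V / R_total = 70.8 / 24.27 = 2.917 A
P_R_A = I² × R_A = (2.917)² × 22.0 = 187.2 W

187 W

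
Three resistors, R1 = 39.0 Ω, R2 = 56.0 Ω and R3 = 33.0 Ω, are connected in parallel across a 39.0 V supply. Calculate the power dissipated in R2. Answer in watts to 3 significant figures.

Every branch has 39.0 V across it, so for R2 the power is simply V²/R.
P_R2 = V² / R2 = (39.0)² / 56.0 Ω = 27.16 W

27.2 W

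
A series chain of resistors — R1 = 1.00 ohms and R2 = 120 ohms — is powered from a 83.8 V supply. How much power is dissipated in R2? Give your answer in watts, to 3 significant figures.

The current is common to all series resistors; compute it, then apply P = I²R for the target.
R_total = 1.00 + 120 = 121.0 Ω
I = V / R_total = 83.8 / 121.0 = 0.6926 A
P_R2 = I² × R2 = (0.6926)² × 120 = 57.56 W

57.6 W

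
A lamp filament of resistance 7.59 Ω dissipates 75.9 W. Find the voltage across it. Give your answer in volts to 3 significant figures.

24.0 V

From P = V I = I²R = V²/R, with the two given quantities we get V = √(P R).
V = √(75.9 × 7.59) = 24.00 V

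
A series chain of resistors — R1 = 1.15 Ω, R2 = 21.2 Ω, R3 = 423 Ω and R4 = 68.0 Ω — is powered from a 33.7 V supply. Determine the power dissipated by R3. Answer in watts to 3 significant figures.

Since the resistors are in series they all carry the loop current I = V/R_total; the power in any one is I²R.
R_total = 1.15 + 21.2 + 423 + 68.0 = 513.4 Ω
I = V / R_total = 33.7 / 513.4 = 0.06565 A
P_R3 = I² × R3 = (0.06565)² × 423 = 1.823 W

1.82 W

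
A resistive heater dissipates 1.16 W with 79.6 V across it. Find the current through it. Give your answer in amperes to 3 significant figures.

0.0146 A

From P = V I = I²R = V²/R, with the two given quantities we get I = P / V.
I = 1.16 / 79.6 = 0.01457 A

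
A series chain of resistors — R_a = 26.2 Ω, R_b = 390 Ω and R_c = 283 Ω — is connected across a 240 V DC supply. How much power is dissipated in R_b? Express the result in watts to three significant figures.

Every series element carries the same I. Get I from the total resistance, then P = I² × R_b.
R_total = 26.2 + 390 + 283 = 699.2 Ω
I = V / R_total = 240 / 699.2 = 0.3432 A
P_R_b = I² × R_b = (0.3432)² × 390 = 45.95 W

45.9 W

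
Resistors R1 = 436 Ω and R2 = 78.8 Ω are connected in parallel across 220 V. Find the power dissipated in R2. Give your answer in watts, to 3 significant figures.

614 W

Each parallel branch sees the full supply voltage, so P = V²/R applies directly to the target branch.
P_R2 = V² / R2 = (220)² / 78.8 Ω = 614.2 W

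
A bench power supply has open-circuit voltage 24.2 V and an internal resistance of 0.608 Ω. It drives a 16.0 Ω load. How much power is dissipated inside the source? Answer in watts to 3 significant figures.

1.29 W

r is in series with the load, so it carries the full circuit current — the loss in it is I²r.
I = ε / (r + R) = 24.2 / (0.608 + 16.0) = 1.457 A
P_int = I² r = (1.457)² × 0.608 = 1.291 W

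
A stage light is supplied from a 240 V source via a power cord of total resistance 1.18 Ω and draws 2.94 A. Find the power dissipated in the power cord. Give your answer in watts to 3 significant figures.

10.2 W

Only the current and the line resistance are needed for the I²R loss.
The power cord carries the full 2.94 A.
P_line = I² R_line = (2.940)² × 1.18 = 10.20 W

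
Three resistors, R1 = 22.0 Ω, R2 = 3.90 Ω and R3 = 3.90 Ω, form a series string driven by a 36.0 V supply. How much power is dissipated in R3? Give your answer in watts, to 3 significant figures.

Since the resistors are in series they all carry the loop current I = V/R_total; the power in any one is I²R.
R_total = 22.0 + 3.90 + 3.90 = 29.80 Ω
I = V / R_total = 36.0 / 29.80 = 1.208 A
P_R3 = I² × R3 = (1.208)² × 3.90 = 5.692 W

5.69 W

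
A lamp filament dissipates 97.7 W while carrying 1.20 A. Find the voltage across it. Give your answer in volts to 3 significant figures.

81.4 V

Rearranging the power relation for the two known quantities gives V = P / I.
V = 97.7 / 1.200 = 81.42 V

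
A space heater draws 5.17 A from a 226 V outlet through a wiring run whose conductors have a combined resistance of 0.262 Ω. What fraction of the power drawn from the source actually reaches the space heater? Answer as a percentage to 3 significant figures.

The wiring run carries the full 5.17 A.
P_line = I² R_line = (5.170)² × 0.262 = 7.003 W
P_source = V I = 226 × 5.170 = 1168 W; P_load = 1161 W
η = P_load / P_source = 1161 / 1168 = 0.9940

99.4 %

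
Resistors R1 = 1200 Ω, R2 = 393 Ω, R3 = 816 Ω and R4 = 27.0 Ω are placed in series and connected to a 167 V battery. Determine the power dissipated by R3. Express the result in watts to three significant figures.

Since the resistors are in series they all carry the loop current I = V/R_total; the power in any one is I²R.
R_total = 1200 + 393 + 816 + 27.0 = 2436 Ω
I = V / R_total = 167 / 2436 = 0.06856 A
P_R3 = I² × R3 = (0.06856)² × 816 = 3.835 W

3.84 W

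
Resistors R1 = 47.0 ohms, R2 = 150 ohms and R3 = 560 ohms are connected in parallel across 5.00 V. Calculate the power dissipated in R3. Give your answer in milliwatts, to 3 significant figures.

The supply voltage appears across each parallel branch — just use P = V²/R3.
P_R3 = V² / R3 = (5.00)² / 560 Ω = 0.04464 W

44.6 mW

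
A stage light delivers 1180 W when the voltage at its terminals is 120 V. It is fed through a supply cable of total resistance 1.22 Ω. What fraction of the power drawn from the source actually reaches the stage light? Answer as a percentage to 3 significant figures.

90.9 %

I = P / V = 1180 / 120 = 9.833 A through the supply cable.
P_line = I² R_line = (9.833)² × 1.22 = 118.0 W
P_source = P_load + P_line = 1180 + 118.0 = 1298 W
η = P_load / P_source = 1180 / 1298 = 0.9091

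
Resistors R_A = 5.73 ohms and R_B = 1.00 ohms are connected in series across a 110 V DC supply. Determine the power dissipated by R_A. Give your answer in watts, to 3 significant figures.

1530 W

Series elements share the same current, so find I first, then use P = I²R.
R_total = 5.73 + 1.00 = 6.730 Ω
I = V / R_total = 110 / 6.730 = 16.34 A
P_R_A = I² × R_A = (16.34)² × 5.73 = 1531 W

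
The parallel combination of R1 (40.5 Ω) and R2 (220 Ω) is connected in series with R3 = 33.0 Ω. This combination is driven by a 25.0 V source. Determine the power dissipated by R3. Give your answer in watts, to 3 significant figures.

4.57 W

Combine R1 and R2 into their parallel equivalent first, reducing the network to two series resistors.
R_p = (40.5×220)/(40.5+220) = 34.20 Ω
R_total = R_p + 33.0 = 34.20 + 33.0 = 67.20 Ω
I = V / R_total = 25.0 / 67.20 = 0.3720 A
R3 is the series element, so its power is I²R.
P_R3 = (0.3720)² × 33.0 = 4.567 W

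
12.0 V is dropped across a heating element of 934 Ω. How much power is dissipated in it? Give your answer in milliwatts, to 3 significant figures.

V and R are stated; P = V²/R avoids computing the current.
P = (12.0 V)² / 934 Ω = 0.1542 W

154 mW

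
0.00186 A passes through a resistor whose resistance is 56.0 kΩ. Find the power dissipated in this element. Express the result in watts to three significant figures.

The current through and the resistance of the element are both given; use P = I²R.
P = (0.001860 A)² × 56000 Ω = 0.1937 W

0.194 W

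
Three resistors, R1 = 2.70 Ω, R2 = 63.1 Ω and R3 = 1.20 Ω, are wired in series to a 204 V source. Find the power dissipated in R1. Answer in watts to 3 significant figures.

25.0 W

Series elements share the same current, so find I first, then use P = I²R.
R_total = 2.70 + 63.1 + 1.20 = 67.00 Ω
I = V / R_total = 204 / 67.00 = 3.045 A
P_R1 = I² × R1 = (3.045)² × 2.70 = 25.03 W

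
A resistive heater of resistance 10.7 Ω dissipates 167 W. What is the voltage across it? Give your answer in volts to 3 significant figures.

The two known quantities fix the third via V = √(P R).
V = √(167 × 10.7) = 42.27 V

42.3 V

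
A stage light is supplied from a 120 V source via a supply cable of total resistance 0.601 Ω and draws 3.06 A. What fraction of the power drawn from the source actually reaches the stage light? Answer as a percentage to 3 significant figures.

The supply cable carries the full 3.06 A.
P_line = I² R_line = (3.060)² × 0.601 = 5.628 W
P_source = V I = 120 × 3.060 = 367.2 W; P_load = 361.6 W
η = P_load / P_source = 361.6 / 367.2 = 0.9847

98.5 %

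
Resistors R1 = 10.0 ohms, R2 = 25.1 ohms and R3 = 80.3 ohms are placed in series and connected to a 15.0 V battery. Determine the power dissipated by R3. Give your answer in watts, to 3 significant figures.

The current is common to all series resistors; compute it, then apply P = I²R for the target.
R_total = 10.0 + 25.1 + 80.3 = 115.4 Ω
I = V / R_total = 15.0 / 115.4 = 0.1300 A
P_R3 = I² × R3 = (0.1300)² × 80.3 = 1.357 W

1.36 W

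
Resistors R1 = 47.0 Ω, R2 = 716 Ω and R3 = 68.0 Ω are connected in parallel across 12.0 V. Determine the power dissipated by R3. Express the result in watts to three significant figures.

2.12 W

The supply voltage appears across each parallel branch — just use P = V²/R3.
P_R3 = V² / R3 = (12.0)² / 68.0 Ω = 2.118 W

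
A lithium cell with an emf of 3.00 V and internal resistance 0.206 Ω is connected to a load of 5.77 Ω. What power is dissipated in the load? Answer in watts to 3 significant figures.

1.45 W

Find the circuit current first, then P = I²R for the load (series elements share I).
I = ε / (r + R) = 3.00 / (0.206 + 5.77) = 0.5020 A
P_load = I² R = (0.5020)² × 5.77 = 1.454 W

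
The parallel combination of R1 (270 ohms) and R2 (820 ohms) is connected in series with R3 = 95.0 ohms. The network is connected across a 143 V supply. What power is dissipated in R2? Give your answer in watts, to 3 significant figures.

11.6 W

Reduce the parallel combination to a single R_p; the circuit then becomes R_p in series with the remaining resistor.
R_p = (270×820)/(270+820) = 203.1 Ω
R_total = R_p + 95.0 = 203.1 + 95.0 = 298.1 Ω
I = V / R_total = 143 / 298.1 = 0.4797 A
Voltage across the parallel pair: V_p = I × R_p = 0.4797 × 203.1 = 97.43 V
R2 has V_p across it, so P = V_p²/R2.
P_R2 = (97.43)² / 820 = 11.58 W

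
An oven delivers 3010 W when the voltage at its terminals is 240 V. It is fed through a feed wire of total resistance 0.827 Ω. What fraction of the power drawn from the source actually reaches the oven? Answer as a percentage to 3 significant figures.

I = P / V = 3010 / 240 = 12.54 A through the feed wire.
P_line = I² R_line = (12.54)² × 0.827 = 130.1 W
P_source = P_load + P_line = 3010 + 130.1 = 3140 W
η = P_load / P_source = 3010 / 3140 = 0.9586

95.9 %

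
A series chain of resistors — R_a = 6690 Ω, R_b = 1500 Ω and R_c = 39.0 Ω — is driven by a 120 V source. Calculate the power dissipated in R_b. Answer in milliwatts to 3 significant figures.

319 mW

The current is common to all series resistors; compute it, then apply P = I²R for the target.
R_total = 6690 + 1500 + 39.0 = 8229 Ω
I = V / R_total = 120 / 8229 = 0.01458 A
P_R_b = I² × R_b = (0.01458)² × 1500 = 0.3190 W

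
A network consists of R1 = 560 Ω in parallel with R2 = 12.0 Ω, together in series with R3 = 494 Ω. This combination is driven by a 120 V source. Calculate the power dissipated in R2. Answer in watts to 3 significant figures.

0.648 W

Collapse the R1‖R2 pair into one equivalent R_p; then R_p and R3 form a series string.
R_p = (560×12.0)/(560+12.0) = 11.75 Ω
R_total = R_p + 494 = 11.75 + 494 = 505.7 Ω
I = V / R_total = 120 / 505.7 = 0.2373 A
Voltage across the parallel pair: V_p = I × R_p = 0.2373 × 11.75 = 2.788 V
R2 sits across V_p; its power is V_p²/R.
P_R2 = (2.788)² / 12.0 = 0.6475 W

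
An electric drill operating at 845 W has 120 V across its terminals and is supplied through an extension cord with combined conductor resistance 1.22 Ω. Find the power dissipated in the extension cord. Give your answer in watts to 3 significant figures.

60.5 W

Only the current and the line resistance are needed for the I²R loss.
I = P / V = 845 / 120 = 7.042 A through the extension cord.
P_line = I² R_line = (7.042)² × 1.22 = 60.49 W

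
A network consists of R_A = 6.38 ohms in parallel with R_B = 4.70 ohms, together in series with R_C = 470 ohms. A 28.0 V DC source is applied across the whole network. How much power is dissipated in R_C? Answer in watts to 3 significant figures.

Collapse the R_A‖R_B pair into one equivalent R_p; then R_p and R_C form a series string.
R_p = (6.38×4.70)/(6.38+4.70) = 2.706 Ω
R_total = R_p + 470 = 2.706 + 470 = 472.7 Ω
I = V / R_total = 28.0 / 472.7 = 0.05923 A
R_C carries the full series current, so P = I²R.
P_R_C = (0.05923)² × 470 = 1.649 W

1.65 W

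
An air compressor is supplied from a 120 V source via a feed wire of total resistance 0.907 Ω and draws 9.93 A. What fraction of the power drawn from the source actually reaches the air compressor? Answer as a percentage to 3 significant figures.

92.5 %

The feed wire carries the full 9.93 A.
P_line = I² R_line = (9.930)² × 0.907 = 89.43 W
P_source = V I = 120 × 9.930 = 1192 W; P_load = 1102 W
η = P_load / P_source = 1102 / 1192 = 0.9249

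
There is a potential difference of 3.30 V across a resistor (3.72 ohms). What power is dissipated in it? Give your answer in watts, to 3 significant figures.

2.93 W

Voltage and resistance are given, so P = V²/R is the one-step route.
P = (3.30 V)² / 3.72 Ω = 2.927 W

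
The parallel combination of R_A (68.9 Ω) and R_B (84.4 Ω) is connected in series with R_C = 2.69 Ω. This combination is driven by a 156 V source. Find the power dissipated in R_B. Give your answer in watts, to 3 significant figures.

Collapse the R_A‖R_B pair into one equivalent R_p; then R_p and R_C form a series string.
R_p = (68.9×84.4)/(68.9+84.4) = 37.93 Ω
R_total = R_p + 2.69 = 37.93 + 2.69 = 40.62 Ω
I = V / R_total = 156 / 40.62 = 3.840 A
Voltage across the parallel pair: V_p = I × R_p = 3.840 × 37.93 = 145.7 V
R_B has V_p across it, so P = V_p²/R_B.
P_R_B = (145.7)² / 84.4 = 251.4 W

251 W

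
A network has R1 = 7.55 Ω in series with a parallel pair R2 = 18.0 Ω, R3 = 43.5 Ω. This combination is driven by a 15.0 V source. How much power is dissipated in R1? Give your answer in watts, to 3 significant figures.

4.13 W

Reduce the parallel pair to R_p first; the network is then a simple series string.
R_p = (18.0×43.5)/(18.0+43.5) = 12.73 Ω
R_total = 7.55 + 12.73 = 20.28 Ω
I = V / R_total = 15.0 / 20.28 = 0.7396 A
All the current flows through R1; use P = I²R.
P_R1 = (0.7396)² × 7.55 = 4.130 W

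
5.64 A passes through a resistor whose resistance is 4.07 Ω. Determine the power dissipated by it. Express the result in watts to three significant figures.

Current and resistance are given, so P = I²R is the direct form.
P = (5.640 A)² × 4.07 Ω = 129.5 W

129 W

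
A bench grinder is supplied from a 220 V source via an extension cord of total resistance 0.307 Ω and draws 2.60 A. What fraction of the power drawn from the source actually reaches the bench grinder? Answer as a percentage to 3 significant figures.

99.6 %

The extension cord carries the full 2.60 A.
P_line = I² R_line = (2.600)² × 0.307 = 2.075 W
P_source = V I = 220 × 2.600 = 572.0 W; P_load = 569.9 W
η = P_load / P_source = 569.9 / 572.0 = 0.9964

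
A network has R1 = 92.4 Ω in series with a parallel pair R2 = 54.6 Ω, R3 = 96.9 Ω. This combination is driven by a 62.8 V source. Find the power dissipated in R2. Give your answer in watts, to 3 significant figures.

5.43 W

Reduce the parallel pair to R_p first; the network is then a simple series string.
R_p = (54.6×96.9)/(54.6+96.9) = 34.92 Ω
R_total = 92.4 + 34.92 = 127.3 Ω
I = V / R_total = 62.8 / 127.3 = 0.4932 A
Voltage across the parallel pair: V_p = I × R_p = 0.4932 × 34.92 = 17.22 V
R2 is across V_p, so use P = V²/R for that branch.
P_R2 = (17.22)² / 54.6 = 5.434 W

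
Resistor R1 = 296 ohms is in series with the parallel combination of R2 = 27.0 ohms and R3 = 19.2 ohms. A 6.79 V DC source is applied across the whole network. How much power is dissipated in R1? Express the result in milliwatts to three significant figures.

145 mW

Collapse R2‖R3 to a single equivalent, reducing the network to two series elements.
R_p = (27.0×19.2)/(27.0+19.2) = 11.22 Ω
R_total = 296 + 11.22 = 307.2 Ω
I = V / R_total = 6.79 / 307.2 = 0.02210 A
R1 is in the main series path, so its power is I²R1.
P_R1 = (0.02210)² × 296 = 0.1446 W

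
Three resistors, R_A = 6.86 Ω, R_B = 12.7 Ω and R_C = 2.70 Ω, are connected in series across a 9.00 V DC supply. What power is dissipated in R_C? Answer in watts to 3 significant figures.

0.441 W

Since the resistors are in series they all carry the loop current I = V/R_total; the power in any one is I²R.
R_total = 6.86 + 12.7 + 2.70 = 22.26 Ω
I = V / R_total = 9.00 / 22.26 = 0.4043 A
P_R_C = I² × R_C = (0.4043)² × 2.70 = 0.4414 W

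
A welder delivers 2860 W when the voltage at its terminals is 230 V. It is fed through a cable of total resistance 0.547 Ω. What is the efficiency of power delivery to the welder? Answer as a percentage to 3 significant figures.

I = P / V = 2860 / 230 = 12.43 A through the cable.
P_line = I² R_line = (12.43)² × 0.547 = 84.58 W
P_source = P_load + P_line = 2860 + 84.58 = 2945 W
η = P_load / P_source = 2860 / 2945 = 0.9713

97.1 %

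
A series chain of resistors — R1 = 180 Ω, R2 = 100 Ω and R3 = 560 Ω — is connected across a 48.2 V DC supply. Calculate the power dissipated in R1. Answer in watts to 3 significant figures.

0.593 W

The current is common to all series resistors; compute it, then apply P = I²R for the target.
R_total = 180 + 100 + 560 = 840.0 Ω
I = V / R_total = 48.2 / 840.0 = 0.05738 A
P_R1 = I² × R1 = (0.05738)² × 180 = 0.5927 W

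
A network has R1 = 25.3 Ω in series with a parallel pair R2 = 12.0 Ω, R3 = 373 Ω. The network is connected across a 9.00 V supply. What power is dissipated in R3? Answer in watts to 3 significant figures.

0.0215 W

Replace R2 and R3 with their parallel equivalent so the circuit becomes R1 in series with R_p.
R_p = (12.0×373)/(12.0+373) = 11.63 Ω
R_total = 25.3 + 11.63 = 36.93 Ω
I = V / R_total = 9.00 / 36.93 = 0.2437 A
Voltage across the parallel pair: V_p = I × R_p = 0.2437 × 11.63 = 2.834 V
R3 is across V_p, so use P = V²/R for that branch.
P_R3 = (2.834)² / 373 = 0.02153 W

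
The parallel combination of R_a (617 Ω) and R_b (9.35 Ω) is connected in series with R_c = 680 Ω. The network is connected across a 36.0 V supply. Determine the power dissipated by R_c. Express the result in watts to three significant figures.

1.86 W

First find R_p for the parallel pair, then treat R_p + R_c as a series loop.
R_p = (617×9.35)/(617+9.35) = 9.210 Ω
R_total = R_p + 680 = 9.210 + 680 = 689.2 Ω
I = V / R_total = 36.0 / 689.2 = 0.05223 A
R_c carries the full series current, so P = I²R.
P_R_c = (0.05223)² × 680 = 1.855 W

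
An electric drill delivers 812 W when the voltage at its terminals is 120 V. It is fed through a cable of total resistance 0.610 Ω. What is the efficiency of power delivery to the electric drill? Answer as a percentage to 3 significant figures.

I = P / V = 812 / 120 = 6.767 A through the cable.
P_line = I² R_line = (6.767)² × 0.610 = 27.93 W
P_source = P_load + P_line = 812.0 + 27.93 = 839.9 W
η = P_load / P_source = 812.0 / 839.9 = 0.9667

96.7 %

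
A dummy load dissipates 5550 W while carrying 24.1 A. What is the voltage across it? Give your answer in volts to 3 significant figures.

230 V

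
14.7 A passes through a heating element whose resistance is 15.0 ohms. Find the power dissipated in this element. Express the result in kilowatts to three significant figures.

Knowing I and R, the power is just I²R — no need to find V first.
P = (14.70 A)² × 15.0 Ω = 3241 W

3.24 kW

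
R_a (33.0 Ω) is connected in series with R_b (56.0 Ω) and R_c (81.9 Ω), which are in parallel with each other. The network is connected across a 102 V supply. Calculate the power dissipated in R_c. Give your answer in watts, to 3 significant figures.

32.0 W

Replace R_b and R_c with their parallel equivalent so the circuit becomes R_a in series with R_p.
R_p = (56.0×81.9)/(56.0+81.9) = 33.26 Ω
R_total = 33.0 + 33.26 = 66.26 Ω
I = V / R_total = 102 / 66.26 = 1.539 A
Voltage across the parallel pair: V_p = I × R_p = 1.539 × 33.26 = 51.20 V
With V_p across R_c, its power is V_p²/R_c.
P_R_c = (51.20)² / 81.9 = 32.01 W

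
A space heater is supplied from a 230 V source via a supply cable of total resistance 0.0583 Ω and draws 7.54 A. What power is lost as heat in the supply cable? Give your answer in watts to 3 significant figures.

The supply cable is a series resistance carrying the load current; its dissipation is I²R_line.
The supply cable carries the full 7.54 A.
P_line = I² R_line = (7.540)² × 0.0583 = 3.314 W

3.31 W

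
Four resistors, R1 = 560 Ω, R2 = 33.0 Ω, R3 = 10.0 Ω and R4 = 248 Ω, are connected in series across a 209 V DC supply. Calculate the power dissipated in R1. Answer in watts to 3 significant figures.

33.8 W

Series elements share the same current, so find I first, then use P = I²R.
R_total = 560 + 33.0 + 10.0 + 248 = 851.0 Ω
I = V / R_total = 209 / 851.0 = 0.2456 A
P_R1 = I² × R1 = (0.2456)² × 560 = 33.78 W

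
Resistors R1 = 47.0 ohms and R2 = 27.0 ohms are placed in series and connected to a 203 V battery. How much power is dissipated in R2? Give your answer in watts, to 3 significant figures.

203 W

Since the resistors are in series they all carry the loop current I = V/R_total; the power in any one is I²R.
R_total = 47.0 + 27.0 = 74.00 Ω
I = V / R_total = 203 / 74.00 = 2.743 A
P_R2 = I² × R2 = (2.743)² × 27.0 = 203.2 W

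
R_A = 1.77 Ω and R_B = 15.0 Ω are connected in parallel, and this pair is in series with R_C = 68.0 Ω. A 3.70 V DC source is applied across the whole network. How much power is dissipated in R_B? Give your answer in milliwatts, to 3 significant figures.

0.472 mW

Combine R_A and R_B into their parallel equivalent first, reducing the network to two series resistors.
R_p = (1.77×15.0)/(1.77+15.0) = 1.583 Ω
R_total = R_p + 68.0 = 1.583 + 68.0 = 69.58 Ω
I = V / R_total = 3.70 / 69.58 = 0.05317 A
Voltage across the parallel pair: V_p = I × R_p = 0.05317 × 1.583 = 0.08418 V
R_B has V_p across it, so P = V_p²/R_B.
P_R_B = (0.08418)² / 15.0 = 0.0004725 W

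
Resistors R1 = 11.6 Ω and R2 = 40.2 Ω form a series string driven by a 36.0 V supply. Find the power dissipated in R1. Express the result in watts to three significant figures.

5.60 W

In a series string the same current flows through every resistor — find that current, then P = I²R for the one we want.
R_total = 11.6 + 40.2 = 51.80 Ω
I = V / R_total = 36.0 / 51.80 = 0.6950 A
P_R1 = I² × R1 = (0.6950)² × 11.6 = 5.603 W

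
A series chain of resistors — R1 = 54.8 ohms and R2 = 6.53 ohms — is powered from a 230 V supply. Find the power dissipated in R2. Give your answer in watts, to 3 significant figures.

91.8 W

The current is common to all series resistors; compute it, then apply P = I²R for the target.
R_total = 54.8 + 6.53 = 61.33 Ω
I = V / R_total = 230 / 61.33 = 3.750 A
P_R2 = I² × R2 = (3.750)² × 6.53 = 91.84 W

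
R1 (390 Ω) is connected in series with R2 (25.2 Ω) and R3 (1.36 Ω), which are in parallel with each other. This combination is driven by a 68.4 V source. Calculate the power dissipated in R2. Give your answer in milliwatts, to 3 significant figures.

Collapse R2‖R3 to a single equivalent, reducing the network to two series elements.
R_p = (25.2×1.36)/(25.2+1.36) = 1.290 Ω
R_total = 390 + 1.290 = 391.3 Ω
I = V / R_total = 68.4 / 391.3 = 0.1748 A
Voltage across the parallel pair: V_p = I × R_p = 0.1748 × 1.290 = 0.2256 V
With V_p across R2, its power is V_p²/R2.
P_R2 = (0.2256)² / 25.2 = 0.002019 W

2.02 mW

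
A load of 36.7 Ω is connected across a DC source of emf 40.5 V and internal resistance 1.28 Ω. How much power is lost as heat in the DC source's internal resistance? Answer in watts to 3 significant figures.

Internal loss is I²r, with I set by the total series resistance r+R.
I = ε / (r + R) = 40.5 / (1.28 + 36.7) = 1.066 A
P_int = I² r = (1.066)² × 1.28 = 1.455 W

1.46 W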